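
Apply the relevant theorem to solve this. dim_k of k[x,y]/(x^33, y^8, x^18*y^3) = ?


k[x,y]/I, I = (x^33, y^8, x^18*y^3)
Rect: 33x8=264. Corner: (33-18)x(8-3)=75.
dim = 264-75 = 189


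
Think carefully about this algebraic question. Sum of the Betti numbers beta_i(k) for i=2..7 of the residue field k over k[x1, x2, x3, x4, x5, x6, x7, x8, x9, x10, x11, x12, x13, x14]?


Koszul resolution: beta_i(k)=C(n,i), n=14
C(14,2)=91, C(14,3)=364, C(14,4)=1001, C(14,5)=2002, C(14,6)=3003, C(14,7)=3432
Sum=9893


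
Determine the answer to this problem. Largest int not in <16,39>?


gcd(16,39)=1 => F=ab-a-b=16*39-16-39=624-55=569


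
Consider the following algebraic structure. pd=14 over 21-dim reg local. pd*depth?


pd+depth=21
depth=21-14=7
pd*depth=14*7=98


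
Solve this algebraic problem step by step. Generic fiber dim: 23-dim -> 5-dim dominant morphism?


dim(fiber)=dim(X)-dim(Y)=23-5=18


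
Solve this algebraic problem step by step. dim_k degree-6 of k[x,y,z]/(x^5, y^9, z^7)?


Need i<5, j<9, k<7 with i+j+k=6.
For each i, j ranges over max(0,6-i-6)..min(8,6-i):
  i=0: j in [0,6] -> 7
  i=1: j in [0,5] -> 6
  i=2: j in [0,4] -> 5
  i=3: j in [0,3] -> 4
  i=4: j in [0,2] -> 3
H(6) = 7+6+5+4+3 = 25


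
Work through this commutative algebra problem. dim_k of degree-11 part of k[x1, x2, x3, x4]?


C(d+n-1,n-1)=C(14,3)=364


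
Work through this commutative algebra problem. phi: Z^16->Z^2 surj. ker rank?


rank(ker) = 16-2 = 14


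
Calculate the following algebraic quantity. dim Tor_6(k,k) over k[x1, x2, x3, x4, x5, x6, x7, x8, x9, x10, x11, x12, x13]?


Koszul: C(n,i)=C(13,6)=1716


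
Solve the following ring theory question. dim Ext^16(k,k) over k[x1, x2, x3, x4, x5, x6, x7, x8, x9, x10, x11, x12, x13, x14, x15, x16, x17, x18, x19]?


C(n,i)=C(19,16)=969


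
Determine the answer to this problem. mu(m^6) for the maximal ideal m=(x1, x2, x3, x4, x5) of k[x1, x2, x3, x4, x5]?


Graded Nakayama: mu(m^d) = dim_k (m^d/m^(d+1)) = #degree-6 monomials in 5 vars
C(n+d-1,d)=C(10,6)=210


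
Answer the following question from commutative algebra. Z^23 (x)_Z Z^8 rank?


rank(M(x)N) = rank(M)*rank(N)
23*8 = 184


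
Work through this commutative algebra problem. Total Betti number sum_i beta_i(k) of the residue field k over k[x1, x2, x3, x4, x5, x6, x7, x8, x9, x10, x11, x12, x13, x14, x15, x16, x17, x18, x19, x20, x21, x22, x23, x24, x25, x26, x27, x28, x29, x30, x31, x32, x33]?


Koszul resolution: beta_i(k)=C(n,i), n=33
sum_i C(33,i) = 2^33 = 8589934592


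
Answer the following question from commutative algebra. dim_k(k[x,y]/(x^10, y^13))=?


Basis: x^i*y^j, i<10, j<13
10*13=130


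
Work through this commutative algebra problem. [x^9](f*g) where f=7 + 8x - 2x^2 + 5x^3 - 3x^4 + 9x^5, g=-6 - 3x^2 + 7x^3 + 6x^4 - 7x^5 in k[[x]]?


[x^9] = sum a_i*b_j, i+j=9
  -3*-7=21
  9*6=54
Sum=75


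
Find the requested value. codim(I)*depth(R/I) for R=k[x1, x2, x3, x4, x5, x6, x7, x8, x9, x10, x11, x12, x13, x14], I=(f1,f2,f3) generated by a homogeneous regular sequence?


codim=3, depth=dim(R/I)=14-3=11
Product=3*11=33


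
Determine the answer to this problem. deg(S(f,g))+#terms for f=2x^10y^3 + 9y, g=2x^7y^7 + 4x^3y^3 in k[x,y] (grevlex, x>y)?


LT(f)=2x^10y^3, LT(g)=2x^7y^7
lcm(LM)=x^10y^7
S(f,g) (scaled by 4 to clear denominators) = 2y^4*f - 2x^3*g = -8x^6y^3 + 18y^5
2 terms, deg 9.
9+2=11


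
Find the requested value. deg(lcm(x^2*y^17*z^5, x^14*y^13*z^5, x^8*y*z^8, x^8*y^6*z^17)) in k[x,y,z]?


lcm = componentwise max:
x: max(2,14,8,8)=14
y: max(17,13,1,6)=17
z: max(5,5,8,17)=17
Total=14+17+17=48


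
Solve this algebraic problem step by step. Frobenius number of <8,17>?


gcd(8,17)=1 => F=ab-a-b=8*17-8-17=136-25=111


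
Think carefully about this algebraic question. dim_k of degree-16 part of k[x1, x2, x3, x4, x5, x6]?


C(d+n-1,n-1)=C(21,5)=20349


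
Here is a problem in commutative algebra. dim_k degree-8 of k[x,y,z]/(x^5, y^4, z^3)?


Need i<5, j<4, k<3 with i+j+k=8.
For each i, j ranges over max(0,8-i-2)..min(3,8-i):
  i=0: j in [6,3] -> 0
  i=1: j in [5,3] -> 0
  i=2: j in [4,3] -> 0
  i=3: j in [3,3] -> 1
  i=4: j in [2,3] -> 2
H(8) = 0+0+0+1+2 = 3


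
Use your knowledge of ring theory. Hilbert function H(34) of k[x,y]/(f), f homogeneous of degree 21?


H(t)=d for t>=d-1.
d=21, t=34
H(34)=21


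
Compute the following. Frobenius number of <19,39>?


gcd(19,39)=1 => F=ab-a-b=19*39-19-39=741-58=683


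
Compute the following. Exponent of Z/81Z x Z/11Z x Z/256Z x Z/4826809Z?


Exponent = lcm of the cyclic orders; pairwise coprime => product.
3^4*11^1*2^8*13^6=81*11*256*4826809=1100975825664


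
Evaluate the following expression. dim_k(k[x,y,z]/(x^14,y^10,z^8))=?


Basis: x^iy^jz^k, i<14,j<10,k<8
14*10*8=1120


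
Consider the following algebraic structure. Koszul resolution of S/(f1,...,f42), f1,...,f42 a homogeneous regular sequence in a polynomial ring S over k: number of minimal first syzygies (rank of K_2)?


Regular sequence => Koszul complex is the minimal free resolution.
Syz_1 minimally generated by Koszul relations f_i*e_j - f_j*e_i (i<j): mu(Syz_1) = beta_2 = C(m,2) = m(m-1)/2
m=42
42*41/2 = 861


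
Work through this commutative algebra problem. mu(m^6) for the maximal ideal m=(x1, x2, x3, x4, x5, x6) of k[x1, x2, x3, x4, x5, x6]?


Graded Nakayama: mu(m^d) = dim_k (m^d/m^(d+1)) = #degree-6 monomials in 6 vars
C(n+d-1,d)=C(11,6)=462


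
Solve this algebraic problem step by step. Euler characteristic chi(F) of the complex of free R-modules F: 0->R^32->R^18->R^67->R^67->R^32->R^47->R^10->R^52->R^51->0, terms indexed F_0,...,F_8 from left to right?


chi = sum (-1)^i * rank:
(-1)^0*32=32
(-1)^1*18=-18
(-1)^2*67=67
(-1)^3*67=-67
(-1)^4*32=32
(-1)^5*47=-47
(-1)^6*10=10
(-1)^7*52=-52
(-1)^8*51=51
chi=8


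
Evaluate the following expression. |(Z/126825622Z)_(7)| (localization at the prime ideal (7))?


7-primary part: 126825622=7^8*22
Size=7^8=5764801


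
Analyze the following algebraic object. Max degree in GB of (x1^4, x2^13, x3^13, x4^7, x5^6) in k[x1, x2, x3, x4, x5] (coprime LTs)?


Pure powers, coprime LTs => already GB.
Degrees: 4, 13, 13, 7, 6
Max=13


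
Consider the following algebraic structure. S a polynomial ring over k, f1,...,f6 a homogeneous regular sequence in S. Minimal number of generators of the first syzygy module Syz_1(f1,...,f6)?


Regular sequence => Koszul complex is the minimal free resolution.
Syz_1 minimally generated by Koszul relations f_i*e_j - f_j*e_i (i<j): mu(Syz_1) = beta_2 = C(m,2) = m(m-1)/2
m=6
6*5/2 = 15


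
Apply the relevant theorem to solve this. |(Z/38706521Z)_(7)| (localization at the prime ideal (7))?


7-primary part: 38706521=7^7*47
Size=7^7=823543


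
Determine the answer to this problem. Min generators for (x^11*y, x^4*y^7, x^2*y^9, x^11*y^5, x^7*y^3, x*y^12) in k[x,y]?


Remove redundant (divisible by others).
x^11*y^5 redundant.
Min: x^11*y, x^7*y^3, x^4*y^7, x^2*y^9, x*y^12
Count=5


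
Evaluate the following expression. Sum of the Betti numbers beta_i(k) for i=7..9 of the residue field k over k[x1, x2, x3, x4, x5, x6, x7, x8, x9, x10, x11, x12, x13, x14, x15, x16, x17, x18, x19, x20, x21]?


Koszul resolution: beta_i(k)=C(n,i), n=21
C(21,7)=116280, C(21,8)=203490, C(21,9)=293930
Sum=613700


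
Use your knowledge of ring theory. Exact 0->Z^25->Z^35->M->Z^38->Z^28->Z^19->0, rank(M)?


Alt sum=0:
(-1)^0*25 + (-1)^1*35 + (-1)^2*? + (-1)^3*38 + (-1)^4*28 + (-1)^5*19=0
rank(M)=39


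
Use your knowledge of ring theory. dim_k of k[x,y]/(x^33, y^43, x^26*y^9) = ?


k[x,y]/I, I = (x^33, y^43, x^26*y^9)
Rect: 33x43=1419. Corner: (33-26)x(43-9)=238.
dim = 1419-238 = 1181


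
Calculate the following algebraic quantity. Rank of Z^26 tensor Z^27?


rank(M(x)N) = rank(M)*rank(N)
26*27 = 702


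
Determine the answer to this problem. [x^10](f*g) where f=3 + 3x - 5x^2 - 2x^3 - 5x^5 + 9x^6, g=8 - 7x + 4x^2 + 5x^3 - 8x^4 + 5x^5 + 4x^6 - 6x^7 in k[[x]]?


[x^10] = sum a_i*b_j, i+j=10
  -2*-6=12
  -5*5=-25
  9*-8=-72
Sum=-85


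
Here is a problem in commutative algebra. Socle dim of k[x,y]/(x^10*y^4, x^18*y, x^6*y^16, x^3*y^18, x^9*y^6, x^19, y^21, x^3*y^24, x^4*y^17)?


Socle = ann(m) = span of standard monomials u with x*u, y*u in I (staircase corners).
Redundant generators: x^3*y^24
Minimal generators: x^19, x^18*y, x^10*y^4, x^9*y^6, x^6*y^16, x^4*y^17, x^3*y^18, y^21
Corners: x^2y^20, x^3y^17, x^5y^16, x^8y^15, x^9y^5, x^17y^3, x^18
Socle dim=7


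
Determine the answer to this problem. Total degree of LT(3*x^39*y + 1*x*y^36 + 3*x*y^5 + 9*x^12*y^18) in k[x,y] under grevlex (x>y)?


LT: 3*x^39*y
deg_x=39, deg_y=1
Total=39+1=40


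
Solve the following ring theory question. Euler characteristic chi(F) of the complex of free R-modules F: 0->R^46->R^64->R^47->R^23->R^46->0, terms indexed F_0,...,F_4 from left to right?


chi = sum (-1)^i * rank:
(-1)^0*46=46
(-1)^1*64=-64
(-1)^2*47=47
(-1)^3*23=-23
(-1)^4*46=46
chi=52


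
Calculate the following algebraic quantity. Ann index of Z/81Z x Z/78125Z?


Exponent = lcm of the cyclic orders; pairwise coprime => product.
3^4*5^7=81*78125=6328125


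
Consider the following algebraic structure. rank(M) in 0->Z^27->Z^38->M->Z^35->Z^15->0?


Alt sum=0:
(-1)^0*27 + (-1)^1*38 + (-1)^2*? + (-1)^3*35 + (-1)^4*15=0
rank(M)=31


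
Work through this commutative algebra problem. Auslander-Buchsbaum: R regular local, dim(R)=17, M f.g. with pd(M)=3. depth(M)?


pd+depth=depth(R)=17
depth=17-3=14


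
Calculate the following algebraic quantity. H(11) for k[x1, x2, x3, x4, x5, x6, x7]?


C(d+n-1,n-1)=C(17,6)=12376


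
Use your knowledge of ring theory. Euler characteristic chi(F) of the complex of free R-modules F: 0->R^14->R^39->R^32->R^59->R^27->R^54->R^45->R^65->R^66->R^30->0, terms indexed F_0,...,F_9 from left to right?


chi = sum (-1)^i * rank:
(-1)^0*14=14
(-1)^1*39=-39
(-1)^2*32=32
(-1)^3*59=-59
(-1)^4*27=27
(-1)^5*54=-54
(-1)^6*45=45
(-1)^7*65=-65
(-1)^8*66=66
(-1)^9*30=-30
chi=-63


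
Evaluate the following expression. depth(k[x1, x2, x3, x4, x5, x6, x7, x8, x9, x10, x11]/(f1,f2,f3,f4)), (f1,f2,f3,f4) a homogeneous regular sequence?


depth(R)=11
depth(R/I)=11-4=7


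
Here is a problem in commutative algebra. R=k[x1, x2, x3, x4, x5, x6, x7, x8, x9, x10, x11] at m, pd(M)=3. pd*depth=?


pd+depth=11
depth=11-3=8
pd*depth=3*8=24


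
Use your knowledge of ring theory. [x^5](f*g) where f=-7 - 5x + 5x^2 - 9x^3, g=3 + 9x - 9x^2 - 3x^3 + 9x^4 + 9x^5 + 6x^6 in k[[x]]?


[x^5] = sum a_i*b_j, i+j=5
  -7*9=-63
  -5*9=-45
  5*-3=-15
  -9*-9=81
Sum=-42


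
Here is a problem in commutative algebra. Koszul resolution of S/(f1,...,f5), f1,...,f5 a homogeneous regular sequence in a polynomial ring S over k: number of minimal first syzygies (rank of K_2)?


Regular sequence => Koszul complex is the minimal free resolution.
Syz_1 minimally generated by Koszul relations f_i*e_j - f_j*e_i (i<j): mu(Syz_1) = beta_2 = C(m,2) = m(m-1)/2
m=5
5*4/2 = 10


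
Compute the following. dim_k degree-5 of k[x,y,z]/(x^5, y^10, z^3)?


Need i<5, j<10, k<3 with i+j+k=5.
For each i, j ranges over max(0,5-i-2)..min(9,5-i):
  i=0: j in [3,5] -> 3
  i=1: j in [2,4] -> 3
  i=2: j in [1,3] -> 3
  i=3: j in [0,2] -> 3
  i=4: j in [0,1] -> 2
H(5) = 3+3+3+3+2 = 14


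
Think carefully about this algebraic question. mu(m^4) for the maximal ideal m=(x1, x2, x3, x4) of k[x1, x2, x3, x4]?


Graded Nakayama: mu(m^d) = dim_k (m^d/m^(d+1)) = #degree-4 monomials in 4 vars
C(n+d-1,d)=C(7,4)=35


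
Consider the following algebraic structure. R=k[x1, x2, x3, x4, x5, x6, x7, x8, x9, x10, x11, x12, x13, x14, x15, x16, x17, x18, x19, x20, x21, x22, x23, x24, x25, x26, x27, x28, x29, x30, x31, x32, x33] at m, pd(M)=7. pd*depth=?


pd+depth=33
depth=33-7=26
pd*depth=7*26=182


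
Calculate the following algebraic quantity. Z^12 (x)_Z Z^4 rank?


rank(M(x)N) = rank(M)*rank(N)
12*4 = 48


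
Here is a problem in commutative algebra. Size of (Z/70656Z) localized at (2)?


2-primary part: 70656=2^10*69
Size=2^10=1024


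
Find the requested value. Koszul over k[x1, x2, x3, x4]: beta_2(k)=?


C(n,i)=C(4,2)=6


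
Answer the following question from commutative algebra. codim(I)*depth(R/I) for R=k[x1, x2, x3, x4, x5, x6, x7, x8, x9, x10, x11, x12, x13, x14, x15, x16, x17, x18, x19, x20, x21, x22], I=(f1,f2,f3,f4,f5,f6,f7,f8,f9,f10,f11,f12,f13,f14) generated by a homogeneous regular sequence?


codim=14, depth=dim(R/I)=22-14=8
Product=14*8=112


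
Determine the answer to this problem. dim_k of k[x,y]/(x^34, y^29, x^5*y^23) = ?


k[x,y]/I, I = (x^34, y^29, x^5*y^23)
Rect: 34x29=986. Corner: (34-5)x(29-23)=174.
dim = 986-174 = 812


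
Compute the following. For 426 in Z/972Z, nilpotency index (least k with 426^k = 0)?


426^k mod 972:
k=1: 426
k=2: 684
k=3: 756
k=4: 324
k=5: 0
First zero at k = 5


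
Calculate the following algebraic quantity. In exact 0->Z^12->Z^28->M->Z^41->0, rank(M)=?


Alt sum=0:
(-1)^0*12 + (-1)^1*28 + (-1)^2*? + (-1)^3*41=0
rank(M)=57


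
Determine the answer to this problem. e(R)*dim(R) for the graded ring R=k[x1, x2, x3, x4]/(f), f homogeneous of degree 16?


e(R)=deg(f)=16, dim(R)=4-1=3
e*dim=16*3=48


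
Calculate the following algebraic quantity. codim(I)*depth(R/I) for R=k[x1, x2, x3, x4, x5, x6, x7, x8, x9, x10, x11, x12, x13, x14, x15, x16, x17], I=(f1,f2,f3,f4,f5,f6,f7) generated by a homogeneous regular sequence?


codim=7, depth=dim(R/I)=17-7=10
Product=7*10=70


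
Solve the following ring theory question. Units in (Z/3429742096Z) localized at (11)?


Local ring = Z/214358881Z.
phi(214358881) = 11^7*(11-1) = 194871710


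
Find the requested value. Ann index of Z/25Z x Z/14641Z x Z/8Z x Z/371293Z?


Exponent = lcm of the cyclic orders; pairwise coprime => product.
5^2*11^4*2^3*13^5=25*14641*8*371293=1087220162600


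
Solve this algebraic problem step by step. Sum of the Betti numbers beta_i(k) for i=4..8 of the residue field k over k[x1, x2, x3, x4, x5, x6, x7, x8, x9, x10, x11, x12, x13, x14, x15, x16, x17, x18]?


Koszul resolution: beta_i(k)=C(n,i), n=18
C(18,4)=3060, C(18,5)=8568, C(18,6)=18564, C(18,7)=31824, C(18,8)=43758
Sum=105774


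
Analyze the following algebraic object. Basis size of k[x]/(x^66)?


Basis: 1,x,...,x^65
dim=66


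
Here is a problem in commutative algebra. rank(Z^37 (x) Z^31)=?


rank(M(x)N) = rank(M)*rank(N)
37*31 = 1147


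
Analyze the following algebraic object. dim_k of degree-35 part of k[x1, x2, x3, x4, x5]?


C(d+n-1,n-1)=C(39,4)=82251


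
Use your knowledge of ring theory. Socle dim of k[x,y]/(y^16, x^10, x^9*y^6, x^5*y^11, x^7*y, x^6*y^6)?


Socle = ann(m) = span of standard monomials u with x*u, y*u in I (staircase corners).
Redundant generators: x^9*y^6
Minimal generators: x^10, x^7*y, x^6*y^6, x^5*y^11, y^16
Corners: x^4y^15, x^5y^10, x^6y^5, x^9
Socle dim=4


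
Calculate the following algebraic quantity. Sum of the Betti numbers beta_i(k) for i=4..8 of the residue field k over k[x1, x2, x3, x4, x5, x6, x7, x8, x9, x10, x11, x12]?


Koszul resolution: beta_i(k)=C(n,i), n=12
C(12,4)=495, C(12,5)=792, C(12,6)=924, C(12,7)=792, C(12,8)=495
Sum=3498


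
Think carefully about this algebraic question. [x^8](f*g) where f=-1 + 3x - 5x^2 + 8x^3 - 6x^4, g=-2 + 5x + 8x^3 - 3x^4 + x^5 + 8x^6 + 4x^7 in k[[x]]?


[x^8] = sum a_i*b_j, i+j=8
  3*4=12
  -5*8=-40
  8*1=8
  -6*-3=18
Sum=-2


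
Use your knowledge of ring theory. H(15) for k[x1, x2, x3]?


C(d+n-1,n-1)=C(17,2)=136


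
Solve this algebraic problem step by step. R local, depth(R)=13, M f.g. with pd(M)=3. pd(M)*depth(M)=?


pd+depth=13
depth=13-3=10
pd*depth=3*10=30


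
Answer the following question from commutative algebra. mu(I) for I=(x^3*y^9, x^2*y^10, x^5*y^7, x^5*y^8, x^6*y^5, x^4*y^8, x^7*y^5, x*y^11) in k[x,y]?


Remove redundant (divisible by others).
x^5*y^8 redundant.
x^7*y^5 redundant.
Min: x^6*y^5, x^5*y^7, x^4*y^8, x^3*y^9, x^2*y^10, x*y^11
Count=6


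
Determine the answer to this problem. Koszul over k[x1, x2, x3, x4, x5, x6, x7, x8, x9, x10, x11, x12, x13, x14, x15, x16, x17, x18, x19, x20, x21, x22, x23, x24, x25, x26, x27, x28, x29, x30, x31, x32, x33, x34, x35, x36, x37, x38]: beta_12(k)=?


C(n,i)=C(38,12)=2707475148


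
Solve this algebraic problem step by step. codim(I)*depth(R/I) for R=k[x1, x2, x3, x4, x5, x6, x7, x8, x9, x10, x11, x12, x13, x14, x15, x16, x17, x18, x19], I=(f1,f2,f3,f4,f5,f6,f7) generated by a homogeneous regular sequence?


codim=7, depth=dim(R/I)=19-7=12
Product=7*12=84


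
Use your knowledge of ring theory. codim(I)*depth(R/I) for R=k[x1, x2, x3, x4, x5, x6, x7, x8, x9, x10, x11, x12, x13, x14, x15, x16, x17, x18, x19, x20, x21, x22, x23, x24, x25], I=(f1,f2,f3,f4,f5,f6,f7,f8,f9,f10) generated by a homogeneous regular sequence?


codim=10, depth=dim(R/I)=25-10=15
Product=10*15=150


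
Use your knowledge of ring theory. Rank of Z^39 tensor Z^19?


rank(M(x)N) = rank(M)*rank(N)
39*19 = 741


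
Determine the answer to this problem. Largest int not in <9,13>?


gcd(9,13)=1 => F=ab-a-b=9*13-9-13=117-22=95


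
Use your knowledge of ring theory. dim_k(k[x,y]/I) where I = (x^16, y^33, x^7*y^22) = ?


k[x,y]/I, I = (x^16, y^33, x^7*y^22)
Rect: 16x33=528. Corner: (16-7)x(33-22)=99.
dim = 528-99 = 429


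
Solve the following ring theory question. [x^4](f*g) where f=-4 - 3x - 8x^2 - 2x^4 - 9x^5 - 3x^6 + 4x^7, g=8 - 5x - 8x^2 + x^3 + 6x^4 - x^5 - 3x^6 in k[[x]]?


[x^4] = sum a_i*b_j, i+j=4
  -4*6=-24
  -3*1=-3
  -8*-8=64
  -2*8=-16
Sum=21


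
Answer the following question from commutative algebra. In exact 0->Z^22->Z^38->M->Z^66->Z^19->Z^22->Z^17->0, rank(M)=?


Alt sum=0:
(-1)^0*22 + (-1)^1*38 + (-1)^2*? + (-1)^3*66 + (-1)^4*19 + (-1)^5*22 + (-1)^6*17=0
rank(M)=68


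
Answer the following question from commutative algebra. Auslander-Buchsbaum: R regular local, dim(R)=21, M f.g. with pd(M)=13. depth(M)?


pd+depth=depth(R)=21
depth=21-13=8


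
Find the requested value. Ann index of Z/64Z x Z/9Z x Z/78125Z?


Exponent = lcm of the cyclic orders; pairwise coprime => product.
2^6*3^2*5^7=64*9*78125=45000000


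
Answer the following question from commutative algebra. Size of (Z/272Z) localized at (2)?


2-primary part: 272=2^4*17
Size=2^4=16


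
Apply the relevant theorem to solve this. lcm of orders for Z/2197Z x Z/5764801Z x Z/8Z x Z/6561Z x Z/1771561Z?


Exponent = lcm of the cyclic orders; pairwise coprime => product.
13^3*7^8*2^3*3^8*11^6=2197*5764801*8*6561*1771561=1177688712861553989096


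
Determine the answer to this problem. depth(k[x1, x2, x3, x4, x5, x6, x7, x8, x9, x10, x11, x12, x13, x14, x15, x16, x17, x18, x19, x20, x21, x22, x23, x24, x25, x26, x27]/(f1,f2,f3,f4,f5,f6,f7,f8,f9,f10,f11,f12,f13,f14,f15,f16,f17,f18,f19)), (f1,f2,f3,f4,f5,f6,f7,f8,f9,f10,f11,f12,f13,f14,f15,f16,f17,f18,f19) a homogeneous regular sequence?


depth(R)=27
depth(R/I)=27-19=8


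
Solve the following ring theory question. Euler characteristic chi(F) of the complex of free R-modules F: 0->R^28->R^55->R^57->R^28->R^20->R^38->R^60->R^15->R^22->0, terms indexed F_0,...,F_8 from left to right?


chi = sum (-1)^i * rank:
(-1)^0*28=28
(-1)^1*55=-55
(-1)^2*57=57
(-1)^3*28=-28
(-1)^4*20=20
(-1)^5*38=-38
(-1)^6*60=60
(-1)^7*15=-15
(-1)^8*22=22
chi=51


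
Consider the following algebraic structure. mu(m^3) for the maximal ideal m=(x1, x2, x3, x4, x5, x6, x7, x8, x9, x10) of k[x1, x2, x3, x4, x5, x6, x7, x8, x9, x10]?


Graded Nakayama: mu(m^d) = dim_k (m^d/m^(d+1)) = #degree-3 monomials in 10 vars
C(n+d-1,d)=C(12,3)=220


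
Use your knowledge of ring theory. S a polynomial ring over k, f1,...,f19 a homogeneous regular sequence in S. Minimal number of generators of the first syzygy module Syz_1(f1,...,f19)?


Regular sequence => Koszul complex is the minimal free resolution.
Syz_1 minimally generated by Koszul relations f_i*e_j - f_j*e_i (i<j): mu(Syz_1) = beta_2 = C(m,2) = m(m-1)/2
m=19
19*18/2 = 171


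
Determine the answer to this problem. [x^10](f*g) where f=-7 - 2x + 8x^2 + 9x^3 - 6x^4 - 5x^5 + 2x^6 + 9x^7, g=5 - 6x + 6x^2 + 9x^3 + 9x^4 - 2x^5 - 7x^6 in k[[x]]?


[x^10] = sum a_i*b_j, i+j=10
  -6*-7=42
  -5*-2=10
  2*9=18
  9*9=81
Sum=151


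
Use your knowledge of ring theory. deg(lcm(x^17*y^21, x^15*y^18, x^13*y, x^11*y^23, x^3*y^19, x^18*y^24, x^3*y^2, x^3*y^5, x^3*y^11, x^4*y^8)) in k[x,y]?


lcm = componentwise max:
x: max(17,15,13,11,3,18,3,3,3,4)=18
y: max(21,18,1,23,19,24,2,5,11,8)=24
Total=18+24=42


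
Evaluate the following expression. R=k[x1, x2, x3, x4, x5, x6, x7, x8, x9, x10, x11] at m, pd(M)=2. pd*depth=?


pd+depth=11
depth=11-2=9
pd*depth=2*9=18


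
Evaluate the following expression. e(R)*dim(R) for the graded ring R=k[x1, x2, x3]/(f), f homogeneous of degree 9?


e(R)=deg(f)=9, dim(R)=3-1=2
e*dim=9*2=18


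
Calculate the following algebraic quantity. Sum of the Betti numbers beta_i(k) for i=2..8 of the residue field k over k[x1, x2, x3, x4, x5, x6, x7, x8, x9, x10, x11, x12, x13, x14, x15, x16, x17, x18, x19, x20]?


Koszul resolution: beta_i(k)=C(n,i), n=20
C(20,2)=190, C(20,3)=1140, C(20,4)=4845, C(20,5)=15504, C(20,6)=38760, C(20,7)=77520, C(20,8)=125970
Sum=263929


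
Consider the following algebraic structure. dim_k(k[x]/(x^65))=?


Basis: 1,x,...,x^64
dim=65


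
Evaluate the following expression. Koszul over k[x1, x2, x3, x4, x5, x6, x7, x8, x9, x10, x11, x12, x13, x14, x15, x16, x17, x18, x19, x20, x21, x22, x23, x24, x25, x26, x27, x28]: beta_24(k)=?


C(n,i)=C(28,24)=20475


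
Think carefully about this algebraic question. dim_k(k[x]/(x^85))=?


Basis: 1,x,...,x^84
dim=85


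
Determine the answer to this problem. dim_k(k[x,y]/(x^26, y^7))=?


Basis: x^i*y^j, i<26, j<7
26*7=182


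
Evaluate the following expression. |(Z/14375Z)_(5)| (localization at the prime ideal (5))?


5-primary part: 14375=5^4*23
Size=5^4=625


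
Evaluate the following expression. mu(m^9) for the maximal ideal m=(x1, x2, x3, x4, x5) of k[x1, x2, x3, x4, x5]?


Graded Nakayama: mu(m^d) = dim_k (m^d/m^(d+1)) = #degree-9 monomials in 5 vars
C(n+d-1,d)=C(13,9)=715


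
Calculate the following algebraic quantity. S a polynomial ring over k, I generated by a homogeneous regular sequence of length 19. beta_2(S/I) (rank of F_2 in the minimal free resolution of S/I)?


Regular sequence => Koszul complex is the minimal free resolution.
Syz_1 minimally generated by Koszul relations f_i*e_j - f_j*e_i (i<j): mu(Syz_1) = beta_2 = C(m,2) = m(m-1)/2
m=19
19*18/2 = 171


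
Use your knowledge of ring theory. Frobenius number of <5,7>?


gcd(5,7)=1 => F=ab-a-b=5*7-5-7=35-12=23


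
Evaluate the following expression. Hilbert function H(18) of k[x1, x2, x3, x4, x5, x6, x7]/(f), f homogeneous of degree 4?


C(24,6)-C(20,6)=134596-38760=95836


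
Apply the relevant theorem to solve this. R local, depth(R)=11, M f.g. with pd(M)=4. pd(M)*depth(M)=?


pd+depth=11
depth=11-4=7
pd*depth=4*7=28


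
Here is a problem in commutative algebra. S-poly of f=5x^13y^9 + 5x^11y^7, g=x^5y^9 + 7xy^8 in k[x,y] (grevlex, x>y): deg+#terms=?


LT(f)=5x^13y^9, LT(g)=x^5y^9
lcm(LM)=x^13y^9
S(f,g) (scaled by 5 to clear denominators) = 1*f - 5x^8*g = 5x^11y^7 - 35x^9y^8
2 terms, deg 18.
18+2=20


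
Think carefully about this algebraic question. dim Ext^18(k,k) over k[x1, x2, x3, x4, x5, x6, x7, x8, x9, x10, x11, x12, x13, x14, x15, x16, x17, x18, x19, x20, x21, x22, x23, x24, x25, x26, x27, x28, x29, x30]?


C(n,i)=C(30,18)=86493225


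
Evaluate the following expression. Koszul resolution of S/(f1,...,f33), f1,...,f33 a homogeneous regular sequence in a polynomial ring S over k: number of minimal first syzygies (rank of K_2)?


Regular sequence => Koszul complex is the minimal free resolution.
Syz_1 minimally generated by Koszul relations f_i*e_j - f_j*e_i (i<j): mu(Syz_1) = beta_2 = C(m,2) = m(m-1)/2
m=33
33*32/2 = 528


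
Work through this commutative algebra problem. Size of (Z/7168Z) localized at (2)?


2-primary part: 7168=2^10*7
Size=2^10=1024


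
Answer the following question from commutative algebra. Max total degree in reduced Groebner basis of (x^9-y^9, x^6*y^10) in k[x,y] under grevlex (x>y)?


LT(f1)=x^9, LT(f2)=x^6y^10, lcm=x^9y^10
S(f1,f2) = y^10*f1 - x^3*f2 = -y^19
Reduced GB = {f1, f2, y^19}; degrees 9, 16, 19
Max = 19


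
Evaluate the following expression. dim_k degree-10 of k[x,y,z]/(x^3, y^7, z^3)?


Need i<3, j<7, k<3 with i+j+k=10.
For each i, j ranges over max(0,10-i-2)..min(6,10-i):
  i=0: j in [8,6] -> 0
  i=1: j in [7,6] -> 0
  i=2: j in [6,6] -> 1
H(10) = 0+0+1 = 1


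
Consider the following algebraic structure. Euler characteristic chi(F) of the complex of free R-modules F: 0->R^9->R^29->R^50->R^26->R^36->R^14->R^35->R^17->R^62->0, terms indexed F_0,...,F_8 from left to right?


chi = sum (-1)^i * rank:
(-1)^0*9=9
(-1)^1*29=-29
(-1)^2*50=50
(-1)^3*26=-26
(-1)^4*36=36
(-1)^5*14=-14
(-1)^6*35=35
(-1)^7*17=-17
(-1)^8*62=62
chi=106


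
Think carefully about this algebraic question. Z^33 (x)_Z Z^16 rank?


rank(M(x)N) = rank(M)*rank(N)
33*16 = 528


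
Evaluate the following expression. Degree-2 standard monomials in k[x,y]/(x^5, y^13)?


k[x,y], I = (x^5, y^13), d = 2
Need i < 5 and d-i < 13.
Range: 0 <= i <= 2.
H(2) = 3


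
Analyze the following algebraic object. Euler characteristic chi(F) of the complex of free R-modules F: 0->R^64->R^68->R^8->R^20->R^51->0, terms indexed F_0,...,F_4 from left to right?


chi = sum (-1)^i * rank:
(-1)^0*64=64
(-1)^1*68=-68
(-1)^2*8=8
(-1)^3*20=-20
(-1)^4*51=51
chi=35


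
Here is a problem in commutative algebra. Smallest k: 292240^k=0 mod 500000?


292240^k mod 500000:
k=1: 292240
k=2: 217600
k=3: 424000
k=4: 260000
k=5: 400000
k=6: 0
First zero at k = 6


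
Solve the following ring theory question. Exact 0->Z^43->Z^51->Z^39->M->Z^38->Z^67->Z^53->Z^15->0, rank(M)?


Alt sum=0:
(-1)^0*43 + (-1)^1*51 + (-1)^2*39 + (-1)^3*? + (-1)^4*38 + (-1)^5*67 + (-1)^6*53 + (-1)^7*15=0
rank(M)=40


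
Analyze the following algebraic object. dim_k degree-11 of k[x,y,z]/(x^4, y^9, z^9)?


Need i<4, j<9, k<9 with i+j+k=11.
For each i, j ranges over max(0,11-i-8)..min(8,11-i):
  i=0: j in [3,8] -> 6
  i=1: j in [2,8] -> 7
  i=2: j in [1,8] -> 8
  i=3: j in [0,8] -> 9
H(11) = 6+7+8+9 = 30


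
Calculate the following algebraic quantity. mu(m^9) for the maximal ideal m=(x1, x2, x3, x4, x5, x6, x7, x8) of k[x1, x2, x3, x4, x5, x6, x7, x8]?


Graded Nakayama: mu(m^d) = dim_k (m^d/m^(d+1)) = #degree-9 monomials in 8 vars
C(n+d-1,d)=C(16,9)=11440


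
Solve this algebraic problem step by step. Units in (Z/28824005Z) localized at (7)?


Local ring = Z/5764801Z.
phi(5764801) = 7^7*(7-1) = 4941258


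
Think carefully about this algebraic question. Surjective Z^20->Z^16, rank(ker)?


rank(ker) = 20-16 = 4


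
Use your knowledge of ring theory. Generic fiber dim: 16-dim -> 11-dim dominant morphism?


dim(fiber)=dim(X)-dim(Y)=16-11=5


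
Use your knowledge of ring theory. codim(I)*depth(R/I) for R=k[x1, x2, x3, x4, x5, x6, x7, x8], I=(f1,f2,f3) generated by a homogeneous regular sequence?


codim=3, depth=dim(R/I)=8-3=5
Product=3*5=15


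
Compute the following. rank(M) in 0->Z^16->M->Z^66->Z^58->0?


Alt sum=0:
(-1)^0*16 + (-1)^1*? + (-1)^2*66 + (-1)^3*58=0
rank(M)=24


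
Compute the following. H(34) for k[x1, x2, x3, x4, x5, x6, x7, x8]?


C(d+n-1,n-1)=C(41,7)=22481940


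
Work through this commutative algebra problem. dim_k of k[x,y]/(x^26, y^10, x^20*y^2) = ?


k[x,y]/I, I = (x^26, y^10, x^20*y^2)
Rect: 26x10=260. Corner: (26-20)x(10-2)=48.
dim = 260-48 = 212


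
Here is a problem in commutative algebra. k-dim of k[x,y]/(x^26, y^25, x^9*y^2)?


k[x,y]/I, I = (x^26, y^25, x^9*y^2)
Rect: 26x25=650. Corner: (26-9)x(25-2)=391.
dim = 650-391 = 259


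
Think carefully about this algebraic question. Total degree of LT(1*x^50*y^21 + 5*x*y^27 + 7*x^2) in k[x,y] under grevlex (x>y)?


LT: 1*x^50*y^21
deg_x=50, deg_y=21
Total=50+21=71


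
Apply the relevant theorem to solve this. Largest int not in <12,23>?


gcd(12,23)=1 => F=ab-a-b=12*23-12-23=276-35=241


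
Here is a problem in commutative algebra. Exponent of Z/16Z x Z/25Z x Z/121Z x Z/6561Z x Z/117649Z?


Exponent = lcm of the cyclic orders; pairwise coprime => product.
2^4*5^2*11^2*3^8*7^6=16*25*121*6561*117649=37359722307600


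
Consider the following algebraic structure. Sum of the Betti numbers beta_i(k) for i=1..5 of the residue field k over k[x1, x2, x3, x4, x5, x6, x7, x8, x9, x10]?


Koszul resolution: beta_i(k)=C(n,i), n=10
C(10,1)=10, C(10,2)=45, C(10,3)=120, C(10,4)=210, C(10,5)=252
Sum=637


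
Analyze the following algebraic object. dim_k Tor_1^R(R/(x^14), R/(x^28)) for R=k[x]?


Tor_1(R/I,R/J)=(I cap J)/IJ=(x^28)/(x^42)
dim=42-28=min(14,28)=14


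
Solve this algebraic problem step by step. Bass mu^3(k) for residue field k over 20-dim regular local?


C(n,i)=C(20,3)=1140


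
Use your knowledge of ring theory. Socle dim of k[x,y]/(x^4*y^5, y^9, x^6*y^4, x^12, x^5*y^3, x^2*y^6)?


Socle = ann(m) = span of standard monomials u with x*u, y*u in I (staircase corners).
Redundant generators: x^6*y^4
Minimal generators: x^12, x^5*y^3, x^4*y^5, x^2*y^6, y^9
Corners: xy^8, x^3y^5, x^4y^4, x^11y^2
Socle dim=4


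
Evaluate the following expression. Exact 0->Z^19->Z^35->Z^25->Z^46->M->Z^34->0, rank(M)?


Alt sum=0:
(-1)^0*19 + (-1)^1*35 + (-1)^2*25 + (-1)^3*46 + (-1)^4*? + (-1)^5*34=0
rank(M)=71


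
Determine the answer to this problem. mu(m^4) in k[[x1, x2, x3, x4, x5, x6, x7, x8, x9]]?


C(n+d-1,d)=C(12,4)=495


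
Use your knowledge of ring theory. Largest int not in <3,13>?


gcd(3,13)=1 => F=ab-a-b=3*13-3-13=39-16=23


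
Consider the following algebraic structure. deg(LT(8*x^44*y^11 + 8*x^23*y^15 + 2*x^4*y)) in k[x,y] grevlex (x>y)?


LT: 8*x^44*y^11
deg_x=44, deg_y=11
Total=44+11=55


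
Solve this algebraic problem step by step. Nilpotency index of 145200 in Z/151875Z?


145200^k mod 151875:
k=1: 145200
k=2: 56250
k=3: 118125
k=4: 50625
k=5: 0
First zero at k = 5


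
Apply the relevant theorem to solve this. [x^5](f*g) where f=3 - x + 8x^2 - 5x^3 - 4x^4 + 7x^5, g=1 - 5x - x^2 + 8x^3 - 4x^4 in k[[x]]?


[x^5] = sum a_i*b_j, i+j=5
  -1*-4=4
  8*8=64
  -5*-1=5
  -4*-5=20
  7*1=7
Sum=100


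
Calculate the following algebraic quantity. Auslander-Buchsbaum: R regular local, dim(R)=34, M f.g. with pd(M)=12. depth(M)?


pd+depth=depth(R)=34
depth=34-12=22


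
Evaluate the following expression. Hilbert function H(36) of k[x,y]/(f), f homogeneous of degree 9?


H(t)=d for t>=d-1.
d=9, t=36
H(36)=9


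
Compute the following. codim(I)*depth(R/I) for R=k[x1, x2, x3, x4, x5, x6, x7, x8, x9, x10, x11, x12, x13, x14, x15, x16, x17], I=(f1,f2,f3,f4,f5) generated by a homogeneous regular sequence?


codim=5, depth=dim(R/I)=17-5=12
Product=5*12=60


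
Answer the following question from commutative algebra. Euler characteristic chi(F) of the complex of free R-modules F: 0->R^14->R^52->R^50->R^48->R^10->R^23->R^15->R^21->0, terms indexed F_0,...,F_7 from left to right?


chi = sum (-1)^i * rank:
(-1)^0*14=14
(-1)^1*52=-52
(-1)^2*50=50
(-1)^3*48=-48
(-1)^4*10=10
(-1)^5*23=-23
(-1)^6*15=15
(-1)^7*21=-21
chi=-55


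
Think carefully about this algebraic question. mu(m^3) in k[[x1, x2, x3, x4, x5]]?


C(n+d-1,d)=C(7,3)=35


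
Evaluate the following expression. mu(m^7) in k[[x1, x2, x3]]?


C(n+d-1,d)=C(9,7)=36


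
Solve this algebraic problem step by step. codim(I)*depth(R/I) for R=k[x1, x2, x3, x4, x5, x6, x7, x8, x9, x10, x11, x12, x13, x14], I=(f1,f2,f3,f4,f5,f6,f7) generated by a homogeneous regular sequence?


codim=7, depth=dim(R/I)=14-7=7
Product=7*7=49


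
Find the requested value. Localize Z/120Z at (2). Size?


2-primary part: 120=2^3*15
Size=2^3=8


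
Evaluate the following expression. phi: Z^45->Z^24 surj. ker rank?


rank(ker) = 45-24 = 21


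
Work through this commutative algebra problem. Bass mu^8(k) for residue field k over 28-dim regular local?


C(n,i)=C(28,8)=3108105


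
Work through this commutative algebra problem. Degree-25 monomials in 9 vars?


C(d+n-1,n-1)=C(33,8)=13884156


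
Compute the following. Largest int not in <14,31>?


gcd(14,31)=1 => F=ab-a-b=14*31-14-31=434-45=389


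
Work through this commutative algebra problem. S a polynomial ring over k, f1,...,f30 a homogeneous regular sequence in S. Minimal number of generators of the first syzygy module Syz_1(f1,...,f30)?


Regular sequence => Koszul complex is the minimal free resolution.
Syz_1 minimally generated by Koszul relations f_i*e_j - f_j*e_i (i<j): mu(Syz_1) = beta_2 = C(m,2) = m(m-1)/2
m=30
30*29/2 = 435


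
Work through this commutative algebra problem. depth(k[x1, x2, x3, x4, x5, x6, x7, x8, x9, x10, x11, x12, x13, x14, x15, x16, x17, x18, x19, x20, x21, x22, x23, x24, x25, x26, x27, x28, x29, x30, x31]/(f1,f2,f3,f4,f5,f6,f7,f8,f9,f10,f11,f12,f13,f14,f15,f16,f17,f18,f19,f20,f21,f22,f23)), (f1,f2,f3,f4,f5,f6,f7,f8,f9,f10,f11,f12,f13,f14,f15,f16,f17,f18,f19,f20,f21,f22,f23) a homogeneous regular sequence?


depth(R)=31
depth(R/I)=31-23=8


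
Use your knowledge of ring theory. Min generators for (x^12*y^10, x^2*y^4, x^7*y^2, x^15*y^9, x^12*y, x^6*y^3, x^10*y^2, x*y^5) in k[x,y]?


Remove redundant (divisible by others).
x^12*y^10 redundant.
x^15*y^9 redundant.
x^10*y^2 redundant.
Min: x^12*y, x^7*y^2, x^6*y^3, x^2*y^4, x*y^5
Count=5


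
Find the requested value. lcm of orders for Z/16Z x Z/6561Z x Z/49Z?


Exponent = lcm of the cyclic orders; pairwise coprime => product.
2^4*3^8*7^2=16*6561*49=5143824


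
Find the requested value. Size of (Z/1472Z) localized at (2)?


2-primary part: 1472=2^6*23
Size=2^6=64


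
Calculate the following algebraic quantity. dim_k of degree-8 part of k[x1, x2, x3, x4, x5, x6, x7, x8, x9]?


C(d+n-1,n-1)=C(16,8)=12870


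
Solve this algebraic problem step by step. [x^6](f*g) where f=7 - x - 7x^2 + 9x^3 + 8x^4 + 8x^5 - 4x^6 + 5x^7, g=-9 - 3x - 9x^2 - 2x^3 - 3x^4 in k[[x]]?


[x^6] = sum a_i*b_j, i+j=6
  -7*-3=21
  9*-2=-18
  8*-9=-72
  8*-3=-24
  -4*-9=36
Sum=-57


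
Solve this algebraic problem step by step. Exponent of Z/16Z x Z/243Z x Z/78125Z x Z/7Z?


Exponent = lcm of the cyclic orders; pairwise coprime => product.
2^4*3^5*5^7*7^1=16*243*78125*7=2126250000


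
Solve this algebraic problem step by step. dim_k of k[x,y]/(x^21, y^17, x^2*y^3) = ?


k[x,y]/I, I = (x^21, y^17, x^2*y^3)
Rect: 21x17=357. Corner: (21-2)x(17-3)=266.
dim = 357-266 = 91


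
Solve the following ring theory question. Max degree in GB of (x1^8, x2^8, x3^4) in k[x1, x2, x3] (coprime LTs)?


Pure powers, coprime LTs => already GB.
Degrees: 8, 8, 4
Max=8


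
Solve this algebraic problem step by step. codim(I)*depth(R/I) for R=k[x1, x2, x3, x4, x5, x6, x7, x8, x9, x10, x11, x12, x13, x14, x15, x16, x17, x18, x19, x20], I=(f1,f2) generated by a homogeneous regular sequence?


codim=2, depth=dim(R/I)=20-2=18
Product=2*18=36


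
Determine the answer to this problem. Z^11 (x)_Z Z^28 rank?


rank(M(x)N) = rank(M)*rank(N)
11*28 = 308


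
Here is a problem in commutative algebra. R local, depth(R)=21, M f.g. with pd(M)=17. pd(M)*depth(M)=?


pd+depth=21
depth=21-17=4
pd*depth=17*4=68


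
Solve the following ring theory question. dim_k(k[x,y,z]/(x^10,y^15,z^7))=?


Basis: x^iy^jz^k, i<10,j<15,k<7
10*15*7=1050


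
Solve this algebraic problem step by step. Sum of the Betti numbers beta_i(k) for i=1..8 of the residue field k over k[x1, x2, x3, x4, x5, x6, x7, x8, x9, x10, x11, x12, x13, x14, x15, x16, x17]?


Koszul resolution: beta_i(k)=C(n,i), n=17
C(17,1)=17, C(17,2)=136, C(17,3)=680, C(17,4)=2380, C(17,5)=6188, C(17,6)=12376, C(17,7)=19448, C(17,8)=24310
Sum=65535


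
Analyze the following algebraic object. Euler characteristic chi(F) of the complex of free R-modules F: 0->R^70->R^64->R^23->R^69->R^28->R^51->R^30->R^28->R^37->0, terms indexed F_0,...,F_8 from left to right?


chi = sum (-1)^i * rank:
(-1)^0*70=70
(-1)^1*64=-64
(-1)^2*23=23
(-1)^3*69=-69
(-1)^4*28=28
(-1)^5*51=-51
(-1)^6*30=30
(-1)^7*28=-28
(-1)^8*37=37
chi=-24


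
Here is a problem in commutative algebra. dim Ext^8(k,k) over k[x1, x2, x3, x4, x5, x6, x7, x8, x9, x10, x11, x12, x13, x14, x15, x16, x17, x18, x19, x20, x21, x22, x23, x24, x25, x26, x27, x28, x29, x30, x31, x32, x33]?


C(n,i)=C(33,8)=13884156


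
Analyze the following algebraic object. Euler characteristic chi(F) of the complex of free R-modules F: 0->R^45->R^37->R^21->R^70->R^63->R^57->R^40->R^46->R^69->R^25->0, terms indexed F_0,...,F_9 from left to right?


chi = sum (-1)^i * rank:
(-1)^0*45=45
(-1)^1*37=-37
(-1)^2*21=21
(-1)^3*70=-70
(-1)^4*63=63
(-1)^5*57=-57
(-1)^6*40=40
(-1)^7*46=-46
(-1)^8*69=69
(-1)^9*25=-25
chi=3


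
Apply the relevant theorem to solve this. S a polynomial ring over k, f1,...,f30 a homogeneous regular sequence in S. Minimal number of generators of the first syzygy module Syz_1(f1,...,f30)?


Regular sequence => Koszul complex is the minimal free resolution.
Syz_1 minimally generated by Koszul relations f_i*e_j - f_j*e_i (i<j): mu(Syz_1) = beta_2 = C(m,2) = m(m-1)/2
m=30
30*29/2 = 435


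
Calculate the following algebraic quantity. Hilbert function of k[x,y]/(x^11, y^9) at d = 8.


k[x,y], I = (x^11, y^9), d = 8
Need i < 11 and d-i < 9.
Range: 0 <= i <= 8.
H(8) = 9


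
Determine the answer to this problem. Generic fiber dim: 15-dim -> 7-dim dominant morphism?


dim(fiber)=dim(X)-dim(Y)=15-7=8


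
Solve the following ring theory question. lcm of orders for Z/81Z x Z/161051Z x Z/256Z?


Exponent = lcm of the cyclic orders; pairwise coprime => product.
3^4*11^5*2^8=81*161051*256=3339553536


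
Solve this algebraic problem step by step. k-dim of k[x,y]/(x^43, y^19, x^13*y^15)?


k[x,y]/I, I = (x^43, y^19, x^13*y^15)
Rect: 43x19=817. Corner: (43-13)x(19-15)=120.
dim = 817-120 = 697


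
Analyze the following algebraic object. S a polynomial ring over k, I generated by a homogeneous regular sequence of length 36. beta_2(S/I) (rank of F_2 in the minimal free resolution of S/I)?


Regular sequence => Koszul complex is the minimal free resolution.
Syz_1 minimally generated by Koszul relations f_i*e_j - f_j*e_i (i<j): mu(Syz_1) = beta_2 = C(m,2) = m(m-1)/2
m=36
36*35/2 = 630


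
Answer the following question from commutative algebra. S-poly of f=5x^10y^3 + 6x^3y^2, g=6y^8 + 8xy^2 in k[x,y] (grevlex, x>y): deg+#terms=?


LT(f)=5x^10y^3, LT(g)=6y^8
lcm(LM)=x^10y^8
S(f,g) (scaled by 30 to clear denominators) = 6y^5*f - 5x^10*g = -40x^11y^2 + 36x^3y^7
2 terms, deg 13.
13+2=15


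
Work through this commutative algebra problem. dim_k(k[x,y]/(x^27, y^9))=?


Basis: x^i*y^j, i<27, j<9
27*9=243


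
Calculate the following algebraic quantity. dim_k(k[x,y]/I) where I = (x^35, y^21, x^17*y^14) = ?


k[x,y]/I, I = (x^35, y^21, x^17*y^14)
Rect: 35x21=735. Corner: (35-17)x(21-14)=126.
dim = 735-126 = 609


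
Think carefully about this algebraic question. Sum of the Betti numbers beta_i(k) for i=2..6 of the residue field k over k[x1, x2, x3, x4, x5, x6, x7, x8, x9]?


Koszul resolution: beta_i(k)=C(n,i), n=9
C(9,2)=36, C(9,3)=84, C(9,4)=126, C(9,5)=126, C(9,6)=84
Sum=456


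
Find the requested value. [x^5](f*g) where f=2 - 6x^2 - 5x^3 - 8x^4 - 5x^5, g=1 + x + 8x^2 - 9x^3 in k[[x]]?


[x^5] = sum a_i*b_j, i+j=5
  -6*-9=54
  -5*8=-40
  -8*1=-8
  -5*1=-5
Sum=1
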